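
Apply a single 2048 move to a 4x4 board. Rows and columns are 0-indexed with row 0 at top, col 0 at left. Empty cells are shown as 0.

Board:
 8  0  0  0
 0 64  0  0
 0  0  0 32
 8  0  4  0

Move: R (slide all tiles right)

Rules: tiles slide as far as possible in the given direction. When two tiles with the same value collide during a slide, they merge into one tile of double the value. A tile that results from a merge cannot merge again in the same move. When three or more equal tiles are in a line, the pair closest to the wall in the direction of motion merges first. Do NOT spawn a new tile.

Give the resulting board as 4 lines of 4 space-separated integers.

Slide right:
row 0: [8, 0, 0, 0] -> [0, 0, 0, 8]
row 1: [0, 64, 0, 0] -> [0, 0, 0, 64]
row 2: [0, 0, 0, 32] -> [0, 0, 0, 32]
row 3: [8, 0, 4, 0] -> [0, 0, 8, 4]

Answer:  0  0  0  8
 0  0  0 64
 0  0  0 32
 0  0  8  4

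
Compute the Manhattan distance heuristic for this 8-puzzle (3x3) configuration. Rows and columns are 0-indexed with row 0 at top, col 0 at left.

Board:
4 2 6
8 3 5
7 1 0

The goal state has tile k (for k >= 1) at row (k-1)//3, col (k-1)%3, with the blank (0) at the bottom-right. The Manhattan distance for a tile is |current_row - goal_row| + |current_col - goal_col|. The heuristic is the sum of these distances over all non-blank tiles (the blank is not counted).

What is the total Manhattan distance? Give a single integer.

Answer: 10

Derivation:
Tile 4: at (0,0), goal (1,0), distance |0-1|+|0-0| = 1
Tile 2: at (0,1), goal (0,1), distance |0-0|+|1-1| = 0
Tile 6: at (0,2), goal (1,2), distance |0-1|+|2-2| = 1
Tile 8: at (1,0), goal (2,1), distance |1-2|+|0-1| = 2
Tile 3: at (1,1), goal (0,2), distance |1-0|+|1-2| = 2
Tile 5: at (1,2), goal (1,1), distance |1-1|+|2-1| = 1
Tile 7: at (2,0), goal (2,0), distance |2-2|+|0-0| = 0
Tile 1: at (2,1), goal (0,0), distance |2-0|+|1-0| = 3
Sum: 1 + 0 + 1 + 2 + 2 + 1 + 0 + 3 = 10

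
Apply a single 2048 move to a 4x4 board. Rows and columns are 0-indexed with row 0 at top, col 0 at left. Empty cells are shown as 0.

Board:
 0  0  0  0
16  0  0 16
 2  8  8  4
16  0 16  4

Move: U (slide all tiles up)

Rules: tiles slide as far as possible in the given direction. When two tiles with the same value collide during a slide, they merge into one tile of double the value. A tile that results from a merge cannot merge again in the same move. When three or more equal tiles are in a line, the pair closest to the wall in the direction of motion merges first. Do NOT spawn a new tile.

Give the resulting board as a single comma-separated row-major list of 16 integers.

Slide up:
col 0: [0, 16, 2, 16] -> [16, 2, 16, 0]
col 1: [0, 0, 8, 0] -> [8, 0, 0, 0]
col 2: [0, 0, 8, 16] -> [8, 16, 0, 0]
col 3: [0, 16, 4, 4] -> [16, 8, 0, 0]

Answer: 16, 8, 8, 16, 2, 0, 16, 8, 16, 0, 0, 0, 0, 0, 0, 0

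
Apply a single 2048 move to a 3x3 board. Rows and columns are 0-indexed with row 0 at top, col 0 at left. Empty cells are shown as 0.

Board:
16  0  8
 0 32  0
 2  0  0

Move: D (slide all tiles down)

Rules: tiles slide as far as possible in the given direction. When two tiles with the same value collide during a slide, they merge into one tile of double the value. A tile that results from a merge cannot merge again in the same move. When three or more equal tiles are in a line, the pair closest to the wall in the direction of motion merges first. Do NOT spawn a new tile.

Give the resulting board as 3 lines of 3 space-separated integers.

Slide down:
col 0: [16, 0, 2] -> [0, 16, 2]
col 1: [0, 32, 0] -> [0, 0, 32]
col 2: [8, 0, 0] -> [0, 0, 8]

Answer:  0  0  0
16  0  0
 2 32  8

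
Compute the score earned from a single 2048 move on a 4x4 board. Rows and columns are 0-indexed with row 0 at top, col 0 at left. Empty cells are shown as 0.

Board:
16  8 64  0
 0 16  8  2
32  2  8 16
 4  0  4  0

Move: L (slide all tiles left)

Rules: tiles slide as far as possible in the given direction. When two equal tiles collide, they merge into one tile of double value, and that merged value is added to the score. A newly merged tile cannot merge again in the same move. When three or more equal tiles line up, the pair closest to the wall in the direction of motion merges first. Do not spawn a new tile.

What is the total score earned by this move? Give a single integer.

Slide left:
row 0: [16, 8, 64, 0] -> [16, 8, 64, 0]  score +0 (running 0)
row 1: [0, 16, 8, 2] -> [16, 8, 2, 0]  score +0 (running 0)
row 2: [32, 2, 8, 16] -> [32, 2, 8, 16]  score +0 (running 0)
row 3: [4, 0, 4, 0] -> [8, 0, 0, 0]  score +8 (running 8)
Board after move:
16  8 64  0
16  8  2  0
32  2  8 16
 8  0  0  0

Answer: 8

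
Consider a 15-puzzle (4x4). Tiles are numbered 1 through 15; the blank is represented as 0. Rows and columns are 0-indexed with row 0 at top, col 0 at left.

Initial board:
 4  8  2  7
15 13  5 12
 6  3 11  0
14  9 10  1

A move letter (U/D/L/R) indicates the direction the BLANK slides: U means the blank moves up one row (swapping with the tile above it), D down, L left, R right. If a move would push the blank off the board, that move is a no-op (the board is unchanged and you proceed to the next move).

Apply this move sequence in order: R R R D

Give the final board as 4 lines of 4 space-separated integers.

Answer:  4  8  2  7
15 13  5 12
 6  3 11  1
14  9 10  0

Derivation:
After move 1 (R):
 4  8  2  7
15 13  5 12
 6  3 11  0
14  9 10  1

After move 2 (R):
 4  8  2  7
15 13  5 12
 6  3 11  0
14  9 10  1

After move 3 (R):
 4  8  2  7
15 13  5 12
 6  3 11  0
14  9 10  1

After move 4 (D):
 4  8  2  7
15 13  5 12
 6  3 11  1
14  9 10  0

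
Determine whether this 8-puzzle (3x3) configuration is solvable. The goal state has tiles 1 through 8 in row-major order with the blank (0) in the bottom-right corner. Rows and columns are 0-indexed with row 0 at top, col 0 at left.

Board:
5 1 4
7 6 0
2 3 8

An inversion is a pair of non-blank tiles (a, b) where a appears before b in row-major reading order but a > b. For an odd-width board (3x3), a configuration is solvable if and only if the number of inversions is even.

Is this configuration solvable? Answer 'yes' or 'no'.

Inversions (pairs i<j in row-major order where tile[i] > tile[j] > 0): 11
11 is odd, so the puzzle is not solvable.

Answer: no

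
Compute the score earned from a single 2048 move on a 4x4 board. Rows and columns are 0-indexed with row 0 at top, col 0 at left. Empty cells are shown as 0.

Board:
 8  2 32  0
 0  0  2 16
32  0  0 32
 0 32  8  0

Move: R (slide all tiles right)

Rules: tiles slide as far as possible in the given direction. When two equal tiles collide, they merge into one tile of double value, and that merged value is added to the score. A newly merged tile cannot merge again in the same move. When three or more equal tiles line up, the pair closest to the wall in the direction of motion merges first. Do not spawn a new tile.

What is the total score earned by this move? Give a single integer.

Slide right:
row 0: [8, 2, 32, 0] -> [0, 8, 2, 32]  score +0 (running 0)
row 1: [0, 0, 2, 16] -> [0, 0, 2, 16]  score +0 (running 0)
row 2: [32, 0, 0, 32] -> [0, 0, 0, 64]  score +64 (running 64)
row 3: [0, 32, 8, 0] -> [0, 0, 32, 8]  score +0 (running 64)
Board after move:
 0  8  2 32
 0  0  2 16
 0  0  0 64
 0  0 32  8

Answer: 64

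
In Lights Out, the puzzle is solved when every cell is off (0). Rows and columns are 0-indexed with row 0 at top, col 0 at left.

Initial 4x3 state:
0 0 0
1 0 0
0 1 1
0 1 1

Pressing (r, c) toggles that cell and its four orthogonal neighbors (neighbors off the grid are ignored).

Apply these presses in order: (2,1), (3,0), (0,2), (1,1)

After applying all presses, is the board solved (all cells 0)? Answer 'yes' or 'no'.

Answer: no

Derivation:
After press 1 at (2,1):
0 0 0
1 1 0
1 0 0
0 0 1

After press 2 at (3,0):
0 0 0
1 1 0
0 0 0
1 1 1

After press 3 at (0,2):
0 1 1
1 1 1
0 0 0
1 1 1

After press 4 at (1,1):
0 0 1
0 0 0
0 1 0
1 1 1

Lights still on: 5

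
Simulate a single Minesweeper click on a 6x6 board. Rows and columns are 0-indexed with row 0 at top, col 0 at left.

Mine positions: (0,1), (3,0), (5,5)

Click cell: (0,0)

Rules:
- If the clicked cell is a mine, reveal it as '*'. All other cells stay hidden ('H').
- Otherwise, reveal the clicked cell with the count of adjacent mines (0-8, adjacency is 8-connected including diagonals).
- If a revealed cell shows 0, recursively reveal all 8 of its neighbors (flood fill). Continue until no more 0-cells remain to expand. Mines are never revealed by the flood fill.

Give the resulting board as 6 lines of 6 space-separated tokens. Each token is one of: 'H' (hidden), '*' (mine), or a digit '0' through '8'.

1 H H H H H
H H H H H H
H H H H H H
H H H H H H
H H H H H H
H H H H H H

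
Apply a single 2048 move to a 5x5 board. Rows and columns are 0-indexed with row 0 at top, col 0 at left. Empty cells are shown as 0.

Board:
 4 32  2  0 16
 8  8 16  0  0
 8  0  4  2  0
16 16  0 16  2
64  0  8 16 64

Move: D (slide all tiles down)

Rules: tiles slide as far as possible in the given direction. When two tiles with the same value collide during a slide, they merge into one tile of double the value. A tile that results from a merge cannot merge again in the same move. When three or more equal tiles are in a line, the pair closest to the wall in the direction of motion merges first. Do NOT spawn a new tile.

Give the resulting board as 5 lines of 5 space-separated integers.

Answer:  0  0  0  0  0
 4  0  2  0  0
16 32 16  0 16
16  8  4  2  2
64 16  8 32 64

Derivation:
Slide down:
col 0: [4, 8, 8, 16, 64] -> [0, 4, 16, 16, 64]
col 1: [32, 8, 0, 16, 0] -> [0, 0, 32, 8, 16]
col 2: [2, 16, 4, 0, 8] -> [0, 2, 16, 4, 8]
col 3: [0, 0, 2, 16, 16] -> [0, 0, 0, 2, 32]
col 4: [16, 0, 0, 2, 64] -> [0, 0, 16, 2, 64]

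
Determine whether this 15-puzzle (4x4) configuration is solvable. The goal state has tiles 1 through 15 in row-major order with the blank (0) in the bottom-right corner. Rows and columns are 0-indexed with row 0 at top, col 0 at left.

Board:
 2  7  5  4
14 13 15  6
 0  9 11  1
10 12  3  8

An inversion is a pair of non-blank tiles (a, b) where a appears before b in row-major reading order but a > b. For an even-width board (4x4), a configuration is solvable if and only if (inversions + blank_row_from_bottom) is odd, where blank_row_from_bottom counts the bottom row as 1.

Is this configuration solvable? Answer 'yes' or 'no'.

Inversions: 49
Blank is in row 2 (0-indexed from top), which is row 2 counting from the bottom (bottom = 1).
49 + 2 = 51, which is odd, so the puzzle is solvable.

Answer: yes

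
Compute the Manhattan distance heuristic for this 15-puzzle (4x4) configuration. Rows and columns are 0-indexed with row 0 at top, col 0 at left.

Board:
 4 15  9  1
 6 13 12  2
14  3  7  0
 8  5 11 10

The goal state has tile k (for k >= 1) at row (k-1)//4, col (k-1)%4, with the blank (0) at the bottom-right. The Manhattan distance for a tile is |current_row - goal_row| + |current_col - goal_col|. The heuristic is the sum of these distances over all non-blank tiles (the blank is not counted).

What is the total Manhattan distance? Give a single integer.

Answer: 41

Derivation:
Tile 4: at (0,0), goal (0,3), distance |0-0|+|0-3| = 3
Tile 15: at (0,1), goal (3,2), distance |0-3|+|1-2| = 4
Tile 9: at (0,2), goal (2,0), distance |0-2|+|2-0| = 4
Tile 1: at (0,3), goal (0,0), distance |0-0|+|3-0| = 3
Tile 6: at (1,0), goal (1,1), distance |1-1|+|0-1| = 1
Tile 13: at (1,1), goal (3,0), distance |1-3|+|1-0| = 3
Tile 12: at (1,2), goal (2,3), distance |1-2|+|2-3| = 2
Tile 2: at (1,3), goal (0,1), distance |1-0|+|3-1| = 3
Tile 14: at (2,0), goal (3,1), distance |2-3|+|0-1| = 2
Tile 3: at (2,1), goal (0,2), distance |2-0|+|1-2| = 3
Tile 7: at (2,2), goal (1,2), distance |2-1|+|2-2| = 1
Tile 8: at (3,0), goal (1,3), distance |3-1|+|0-3| = 5
Tile 5: at (3,1), goal (1,0), distance |3-1|+|1-0| = 3
Tile 11: at (3,2), goal (2,2), distance |3-2|+|2-2| = 1
Tile 10: at (3,3), goal (2,1), distance |3-2|+|3-1| = 3
Sum: 3 + 4 + 4 + 3 + 1 + 3 + 2 + 3 + 2 + 3 + 1 + 5 + 3 + 1 + 3 = 41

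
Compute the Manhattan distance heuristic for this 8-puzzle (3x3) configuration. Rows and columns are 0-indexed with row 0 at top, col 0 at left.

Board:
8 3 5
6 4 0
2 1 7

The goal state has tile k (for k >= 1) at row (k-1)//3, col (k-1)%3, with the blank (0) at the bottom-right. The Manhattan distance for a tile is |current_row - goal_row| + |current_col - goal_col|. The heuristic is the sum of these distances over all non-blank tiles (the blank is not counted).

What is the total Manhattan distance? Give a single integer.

Tile 8: at (0,0), goal (2,1), distance |0-2|+|0-1| = 3
Tile 3: at (0,1), goal (0,2), distance |0-0|+|1-2| = 1
Tile 5: at (0,2), goal (1,1), distance |0-1|+|2-1| = 2
Tile 6: at (1,0), goal (1,2), distance |1-1|+|0-2| = 2
Tile 4: at (1,1), goal (1,0), distance |1-1|+|1-0| = 1
Tile 2: at (2,0), goal (0,1), distance |2-0|+|0-1| = 3
Tile 1: at (2,1), goal (0,0), distance |2-0|+|1-0| = 3
Tile 7: at (2,2), goal (2,0), distance |2-2|+|2-0| = 2
Sum: 3 + 1 + 2 + 2 + 1 + 3 + 3 + 2 = 17

Answer: 17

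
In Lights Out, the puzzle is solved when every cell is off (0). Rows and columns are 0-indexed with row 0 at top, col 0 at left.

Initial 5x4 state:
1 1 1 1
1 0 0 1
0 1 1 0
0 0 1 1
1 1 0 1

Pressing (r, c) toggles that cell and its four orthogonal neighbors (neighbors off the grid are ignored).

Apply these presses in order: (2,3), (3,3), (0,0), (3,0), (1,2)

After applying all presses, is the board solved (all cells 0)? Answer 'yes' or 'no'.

After press 1 at (2,3):
1 1 1 1
1 0 0 0
0 1 0 1
0 0 1 0
1 1 0 1

After press 2 at (3,3):
1 1 1 1
1 0 0 0
0 1 0 0
0 0 0 1
1 1 0 0

After press 3 at (0,0):
0 0 1 1
0 0 0 0
0 1 0 0
0 0 0 1
1 1 0 0

After press 4 at (3,0):
0 0 1 1
0 0 0 0
1 1 0 0
1 1 0 1
0 1 0 0

After press 5 at (1,2):
0 0 0 1
0 1 1 1
1 1 1 0
1 1 0 1
0 1 0 0

Lights still on: 11

Answer: no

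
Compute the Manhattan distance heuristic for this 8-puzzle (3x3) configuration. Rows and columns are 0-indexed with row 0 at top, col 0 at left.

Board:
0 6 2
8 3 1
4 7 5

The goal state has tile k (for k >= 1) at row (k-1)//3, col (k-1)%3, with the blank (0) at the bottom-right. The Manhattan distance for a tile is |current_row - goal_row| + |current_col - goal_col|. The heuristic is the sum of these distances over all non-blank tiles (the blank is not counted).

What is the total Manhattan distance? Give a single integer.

Tile 6: (0,1)->(1,2) = 2
Tile 2: (0,2)->(0,1) = 1
Tile 8: (1,0)->(2,1) = 2
Tile 3: (1,1)->(0,2) = 2
Tile 1: (1,2)->(0,0) = 3
Tile 4: (2,0)->(1,0) = 1
Tile 7: (2,1)->(2,0) = 1
Tile 5: (2,2)->(1,1) = 2
Sum: 2 + 1 + 2 + 2 + 3 + 1 + 1 + 2 = 14

Answer: 14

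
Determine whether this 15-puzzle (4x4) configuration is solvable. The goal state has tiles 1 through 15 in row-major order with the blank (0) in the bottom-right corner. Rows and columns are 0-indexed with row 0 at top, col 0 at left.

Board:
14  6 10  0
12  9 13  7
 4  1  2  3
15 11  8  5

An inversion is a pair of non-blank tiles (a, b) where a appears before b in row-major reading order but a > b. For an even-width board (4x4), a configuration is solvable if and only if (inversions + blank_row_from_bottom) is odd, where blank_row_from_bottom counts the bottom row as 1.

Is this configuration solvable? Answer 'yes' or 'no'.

Answer: no

Derivation:
Inversions: 64
Blank is in row 0 (0-indexed from top), which is row 4 counting from the bottom (bottom = 1).
64 + 4 = 68, which is even, so the puzzle is not solvable.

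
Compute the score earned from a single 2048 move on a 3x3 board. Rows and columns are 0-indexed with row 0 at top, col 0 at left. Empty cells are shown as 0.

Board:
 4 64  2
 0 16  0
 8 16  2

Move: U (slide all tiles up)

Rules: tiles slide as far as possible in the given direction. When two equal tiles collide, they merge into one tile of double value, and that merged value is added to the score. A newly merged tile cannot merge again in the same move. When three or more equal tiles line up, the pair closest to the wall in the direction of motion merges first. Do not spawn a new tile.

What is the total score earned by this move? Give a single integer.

Slide up:
col 0: [4, 0, 8] -> [4, 8, 0]  score +0 (running 0)
col 1: [64, 16, 16] -> [64, 32, 0]  score +32 (running 32)
col 2: [2, 0, 2] -> [4, 0, 0]  score +4 (running 36)
Board after move:
 4 64  4
 8 32  0
 0  0  0

Answer: 36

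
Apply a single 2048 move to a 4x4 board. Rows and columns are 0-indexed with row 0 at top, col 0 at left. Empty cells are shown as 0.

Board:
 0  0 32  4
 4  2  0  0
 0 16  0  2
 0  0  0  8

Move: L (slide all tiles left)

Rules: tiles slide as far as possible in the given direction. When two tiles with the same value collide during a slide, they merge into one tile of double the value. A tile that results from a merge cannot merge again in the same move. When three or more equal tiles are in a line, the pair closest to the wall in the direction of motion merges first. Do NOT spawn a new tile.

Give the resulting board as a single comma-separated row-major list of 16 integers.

Answer: 32, 4, 0, 0, 4, 2, 0, 0, 16, 2, 0, 0, 8, 0, 0, 0

Derivation:
Slide left:
row 0: [0, 0, 32, 4] -> [32, 4, 0, 0]
row 1: [4, 2, 0, 0] -> [4, 2, 0, 0]
row 2: [0, 16, 0, 2] -> [16, 2, 0, 0]
row 3: [0, 0, 0, 8] -> [8, 0, 0, 0]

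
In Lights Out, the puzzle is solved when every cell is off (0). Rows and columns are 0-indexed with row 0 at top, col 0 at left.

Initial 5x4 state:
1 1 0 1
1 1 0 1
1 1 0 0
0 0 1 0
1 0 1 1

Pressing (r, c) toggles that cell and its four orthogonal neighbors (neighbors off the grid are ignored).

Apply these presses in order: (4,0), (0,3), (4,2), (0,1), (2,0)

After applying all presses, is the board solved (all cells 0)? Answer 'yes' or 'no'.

After press 1 at (4,0):
1 1 0 1
1 1 0 1
1 1 0 0
1 0 1 0
0 1 1 1

After press 2 at (0,3):
1 1 1 0
1 1 0 0
1 1 0 0
1 0 1 0
0 1 1 1

After press 3 at (4,2):
1 1 1 0
1 1 0 0
1 1 0 0
1 0 0 0
0 0 0 0

After press 4 at (0,1):
0 0 0 0
1 0 0 0
1 1 0 0
1 0 0 0
0 0 0 0

After press 5 at (2,0):
0 0 0 0
0 0 0 0
0 0 0 0
0 0 0 0
0 0 0 0

Lights still on: 0

Answer: yes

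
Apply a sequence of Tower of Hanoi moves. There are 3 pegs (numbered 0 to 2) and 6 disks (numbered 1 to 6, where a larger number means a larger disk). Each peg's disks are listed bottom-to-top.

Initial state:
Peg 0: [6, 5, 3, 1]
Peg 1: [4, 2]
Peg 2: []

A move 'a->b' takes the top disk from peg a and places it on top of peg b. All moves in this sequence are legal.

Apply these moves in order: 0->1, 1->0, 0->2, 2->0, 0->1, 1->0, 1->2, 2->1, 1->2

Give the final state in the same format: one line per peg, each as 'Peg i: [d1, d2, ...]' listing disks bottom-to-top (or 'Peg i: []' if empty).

After move 1 (0->1):
Peg 0: [6, 5, 3]
Peg 1: [4, 2, 1]
Peg 2: []

After move 2 (1->0):
Peg 0: [6, 5, 3, 1]
Peg 1: [4, 2]
Peg 2: []

After move 3 (0->2):
Peg 0: [6, 5, 3]
Peg 1: [4, 2]
Peg 2: [1]

After move 4 (2->0):
Peg 0: [6, 5, 3, 1]
Peg 1: [4, 2]
Peg 2: []

After move 5 (0->1):
Peg 0: [6, 5, 3]
Peg 1: [4, 2, 1]
Peg 2: []

After move 6 (1->0):
Peg 0: [6, 5, 3, 1]
Peg 1: [4, 2]
Peg 2: []

After move 7 (1->2):
Peg 0: [6, 5, 3, 1]
Peg 1: [4]
Peg 2: [2]

After move 8 (2->1):
Peg 0: [6, 5, 3, 1]
Peg 1: [4, 2]
Peg 2: []

After move 9 (1->2):
Peg 0: [6, 5, 3, 1]
Peg 1: [4]
Peg 2: [2]

Answer: Peg 0: [6, 5, 3, 1]
Peg 1: [4]
Peg 2: [2]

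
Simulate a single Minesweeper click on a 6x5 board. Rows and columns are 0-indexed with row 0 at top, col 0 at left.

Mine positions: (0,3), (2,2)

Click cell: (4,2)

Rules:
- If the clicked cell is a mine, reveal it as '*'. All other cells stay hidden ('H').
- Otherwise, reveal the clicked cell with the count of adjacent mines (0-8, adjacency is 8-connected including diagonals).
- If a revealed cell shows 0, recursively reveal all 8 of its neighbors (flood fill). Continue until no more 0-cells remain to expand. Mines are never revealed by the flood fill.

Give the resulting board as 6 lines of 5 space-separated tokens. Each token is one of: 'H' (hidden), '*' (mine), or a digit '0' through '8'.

0 0 1 H H
0 1 2 2 1
0 1 H 1 0
0 1 1 1 0
0 0 0 0 0
0 0 0 0 0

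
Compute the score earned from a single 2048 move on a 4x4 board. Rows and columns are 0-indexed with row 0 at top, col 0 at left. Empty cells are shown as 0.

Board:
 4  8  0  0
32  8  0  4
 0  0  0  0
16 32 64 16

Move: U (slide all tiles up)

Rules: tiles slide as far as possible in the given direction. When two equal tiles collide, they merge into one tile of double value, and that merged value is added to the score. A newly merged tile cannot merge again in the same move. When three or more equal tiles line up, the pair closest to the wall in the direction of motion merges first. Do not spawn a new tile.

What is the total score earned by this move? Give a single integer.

Slide up:
col 0: [4, 32, 0, 16] -> [4, 32, 16, 0]  score +0 (running 0)
col 1: [8, 8, 0, 32] -> [16, 32, 0, 0]  score +16 (running 16)
col 2: [0, 0, 0, 64] -> [64, 0, 0, 0]  score +0 (running 16)
col 3: [0, 4, 0, 16] -> [4, 16, 0, 0]  score +0 (running 16)
Board after move:
 4 16 64  4
32 32  0 16
16  0  0  0
 0  0  0  0

Answer: 16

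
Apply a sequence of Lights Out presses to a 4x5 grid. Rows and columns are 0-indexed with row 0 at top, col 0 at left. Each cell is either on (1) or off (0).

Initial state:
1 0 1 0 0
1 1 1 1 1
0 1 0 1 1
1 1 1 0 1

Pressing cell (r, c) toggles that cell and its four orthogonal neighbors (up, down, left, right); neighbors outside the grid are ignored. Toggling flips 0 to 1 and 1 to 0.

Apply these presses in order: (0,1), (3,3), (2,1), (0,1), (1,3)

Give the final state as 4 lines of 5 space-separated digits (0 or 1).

After press 1 at (0,1):
0 1 0 0 0
1 0 1 1 1
0 1 0 1 1
1 1 1 0 1

After press 2 at (3,3):
0 1 0 0 0
1 0 1 1 1
0 1 0 0 1
1 1 0 1 0

After press 3 at (2,1):
0 1 0 0 0
1 1 1 1 1
1 0 1 0 1
1 0 0 1 0

After press 4 at (0,1):
1 0 1 0 0
1 0 1 1 1
1 0 1 0 1
1 0 0 1 0

After press 5 at (1,3):
1 0 1 1 0
1 0 0 0 0
1 0 1 1 1
1 0 0 1 0

Answer: 1 0 1 1 0
1 0 0 0 0
1 0 1 1 1
1 0 0 1 0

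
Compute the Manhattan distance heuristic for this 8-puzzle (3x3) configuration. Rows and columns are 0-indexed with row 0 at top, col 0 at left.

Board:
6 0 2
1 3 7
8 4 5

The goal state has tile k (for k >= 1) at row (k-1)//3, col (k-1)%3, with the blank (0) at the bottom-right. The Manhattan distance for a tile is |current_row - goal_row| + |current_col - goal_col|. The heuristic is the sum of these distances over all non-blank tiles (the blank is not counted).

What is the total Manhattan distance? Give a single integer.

Answer: 15

Derivation:
Tile 6: (0,0)->(1,2) = 3
Tile 2: (0,2)->(0,1) = 1
Tile 1: (1,0)->(0,0) = 1
Tile 3: (1,1)->(0,2) = 2
Tile 7: (1,2)->(2,0) = 3
Tile 8: (2,0)->(2,1) = 1
Tile 4: (2,1)->(1,0) = 2
Tile 5: (2,2)->(1,1) = 2
Sum: 3 + 1 + 1 + 2 + 3 + 1 + 2 + 2 = 15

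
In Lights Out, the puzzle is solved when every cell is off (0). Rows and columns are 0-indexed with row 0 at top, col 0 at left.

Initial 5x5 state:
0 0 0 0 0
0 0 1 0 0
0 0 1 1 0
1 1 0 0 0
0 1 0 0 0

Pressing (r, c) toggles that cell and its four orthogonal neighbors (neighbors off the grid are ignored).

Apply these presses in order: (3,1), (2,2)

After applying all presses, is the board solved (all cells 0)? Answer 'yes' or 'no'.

After press 1 at (3,1):
0 0 0 0 0
0 0 1 0 0
0 1 1 1 0
0 0 1 0 0
0 0 0 0 0

After press 2 at (2,2):
0 0 0 0 0
0 0 0 0 0
0 0 0 0 0
0 0 0 0 0
0 0 0 0 0

Lights still on: 0

Answer: yes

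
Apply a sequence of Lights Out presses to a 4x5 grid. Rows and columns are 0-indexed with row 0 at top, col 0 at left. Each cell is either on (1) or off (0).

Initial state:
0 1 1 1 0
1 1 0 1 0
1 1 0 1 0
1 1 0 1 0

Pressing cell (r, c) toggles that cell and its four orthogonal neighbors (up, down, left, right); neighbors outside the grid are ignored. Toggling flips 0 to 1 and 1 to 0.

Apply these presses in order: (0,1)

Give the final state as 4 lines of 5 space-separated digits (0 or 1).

Answer: 1 0 0 1 0
1 0 0 1 0
1 1 0 1 0
1 1 0 1 0

Derivation:
After press 1 at (0,1):
1 0 0 1 0
1 0 0 1 0
1 1 0 1 0
1 1 0 1 0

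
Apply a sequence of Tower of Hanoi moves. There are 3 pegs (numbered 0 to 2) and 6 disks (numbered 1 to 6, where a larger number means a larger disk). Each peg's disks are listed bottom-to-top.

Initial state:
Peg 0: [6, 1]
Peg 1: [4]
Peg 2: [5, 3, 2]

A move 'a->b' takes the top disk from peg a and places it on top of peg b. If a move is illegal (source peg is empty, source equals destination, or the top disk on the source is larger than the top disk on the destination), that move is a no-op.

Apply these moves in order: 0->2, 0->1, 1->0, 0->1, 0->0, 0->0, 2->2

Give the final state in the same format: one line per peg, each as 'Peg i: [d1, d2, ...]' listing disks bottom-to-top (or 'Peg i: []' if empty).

Answer: Peg 0: [6]
Peg 1: [4]
Peg 2: [5, 3, 2, 1]

Derivation:
After move 1 (0->2):
Peg 0: [6]
Peg 1: [4]
Peg 2: [5, 3, 2, 1]

After move 2 (0->1):
Peg 0: [6]
Peg 1: [4]
Peg 2: [5, 3, 2, 1]

After move 3 (1->0):
Peg 0: [6, 4]
Peg 1: []
Peg 2: [5, 3, 2, 1]

After move 4 (0->1):
Peg 0: [6]
Peg 1: [4]
Peg 2: [5, 3, 2, 1]

After move 5 (0->0):
Peg 0: [6]
Peg 1: [4]
Peg 2: [5, 3, 2, 1]

After move 6 (0->0):
Peg 0: [6]
Peg 1: [4]
Peg 2: [5, 3, 2, 1]

After move 7 (2->2):
Peg 0: [6]
Peg 1: [4]
Peg 2: [5, 3, 2, 1]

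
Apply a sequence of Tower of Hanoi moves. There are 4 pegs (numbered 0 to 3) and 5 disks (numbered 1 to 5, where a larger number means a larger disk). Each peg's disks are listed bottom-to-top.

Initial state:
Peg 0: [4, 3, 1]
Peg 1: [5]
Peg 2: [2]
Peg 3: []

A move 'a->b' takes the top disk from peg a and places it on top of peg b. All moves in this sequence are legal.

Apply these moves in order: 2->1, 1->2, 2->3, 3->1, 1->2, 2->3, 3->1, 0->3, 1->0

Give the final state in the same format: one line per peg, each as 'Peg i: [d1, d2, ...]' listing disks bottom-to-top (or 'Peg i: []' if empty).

Answer: Peg 0: [4, 3, 2]
Peg 1: [5]
Peg 2: []
Peg 3: [1]

Derivation:
After move 1 (2->1):
Peg 0: [4, 3, 1]
Peg 1: [5, 2]
Peg 2: []
Peg 3: []

After move 2 (1->2):
Peg 0: [4, 3, 1]
Peg 1: [5]
Peg 2: [2]
Peg 3: []

After move 3 (2->3):
Peg 0: [4, 3, 1]
Peg 1: [5]
Peg 2: []
Peg 3: [2]

After move 4 (3->1):
Peg 0: [4, 3, 1]
Peg 1: [5, 2]
Peg 2: []
Peg 3: []

After move 5 (1->2):
Peg 0: [4, 3, 1]
Peg 1: [5]
Peg 2: [2]
Peg 3: []

After move 6 (2->3):
Peg 0: [4, 3, 1]
Peg 1: [5]
Peg 2: []
Peg 3: [2]

After move 7 (3->1):
Peg 0: [4, 3, 1]
Peg 1: [5, 2]
Peg 2: []
Peg 3: []

After move 8 (0->3):
Peg 0: [4, 3]
Peg 1: [5, 2]
Peg 2: []
Peg 3: [1]

After move 9 (1->0):
Peg 0: [4, 3, 2]
Peg 1: [5]
Peg 2: []
Peg 3: [1]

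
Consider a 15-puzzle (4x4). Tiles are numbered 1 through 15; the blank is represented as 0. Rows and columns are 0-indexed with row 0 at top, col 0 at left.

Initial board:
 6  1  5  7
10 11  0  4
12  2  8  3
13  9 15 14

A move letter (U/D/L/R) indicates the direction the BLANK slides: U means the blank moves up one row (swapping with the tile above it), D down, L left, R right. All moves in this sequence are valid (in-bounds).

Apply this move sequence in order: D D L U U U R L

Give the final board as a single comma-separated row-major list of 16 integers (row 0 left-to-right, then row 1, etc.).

After move 1 (D):
 6  1  5  7
10 11  8  4
12  2  0  3
13  9 15 14

After move 2 (D):
 6  1  5  7
10 11  8  4
12  2 15  3
13  9  0 14

After move 3 (L):
 6  1  5  7
10 11  8  4
12  2 15  3
13  0  9 14

After move 4 (U):
 6  1  5  7
10 11  8  4
12  0 15  3
13  2  9 14

After move 5 (U):
 6  1  5  7
10  0  8  4
12 11 15  3
13  2  9 14

After move 6 (U):
 6  0  5  7
10  1  8  4
12 11 15  3
13  2  9 14

After move 7 (R):
 6  5  0  7
10  1  8  4
12 11 15  3
13  2  9 14

After move 8 (L):
 6  0  5  7
10  1  8  4
12 11 15  3
13  2  9 14

Answer: 6, 0, 5, 7, 10, 1, 8, 4, 12, 11, 15, 3, 13, 2, 9, 14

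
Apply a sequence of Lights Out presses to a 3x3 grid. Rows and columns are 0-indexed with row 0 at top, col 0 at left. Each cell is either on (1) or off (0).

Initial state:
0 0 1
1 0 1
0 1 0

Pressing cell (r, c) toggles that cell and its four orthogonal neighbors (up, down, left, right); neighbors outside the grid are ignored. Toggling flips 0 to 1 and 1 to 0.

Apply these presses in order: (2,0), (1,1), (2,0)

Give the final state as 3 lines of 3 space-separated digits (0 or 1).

Answer: 0 1 1
0 1 0
0 0 0

Derivation:
After press 1 at (2,0):
0 0 1
0 0 1
1 0 0

After press 2 at (1,1):
0 1 1
1 1 0
1 1 0

After press 3 at (2,0):
0 1 1
0 1 0
0 0 0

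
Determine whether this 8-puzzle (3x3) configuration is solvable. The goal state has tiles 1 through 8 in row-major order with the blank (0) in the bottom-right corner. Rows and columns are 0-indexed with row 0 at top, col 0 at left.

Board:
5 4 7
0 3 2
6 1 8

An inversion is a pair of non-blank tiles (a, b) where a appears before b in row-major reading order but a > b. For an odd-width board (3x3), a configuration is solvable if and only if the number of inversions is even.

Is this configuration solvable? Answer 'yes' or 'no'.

Answer: no

Derivation:
Inversions (pairs i<j in row-major order where tile[i] > tile[j] > 0): 15
15 is odd, so the puzzle is not solvable.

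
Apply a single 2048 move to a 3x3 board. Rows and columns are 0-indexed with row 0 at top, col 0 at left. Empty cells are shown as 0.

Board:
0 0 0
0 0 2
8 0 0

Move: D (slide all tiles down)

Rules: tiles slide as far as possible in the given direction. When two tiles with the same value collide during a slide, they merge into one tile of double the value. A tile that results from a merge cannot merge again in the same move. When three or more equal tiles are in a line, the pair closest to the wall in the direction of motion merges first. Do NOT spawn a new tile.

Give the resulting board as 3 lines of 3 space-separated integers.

Slide down:
col 0: [0, 0, 8] -> [0, 0, 8]
col 1: [0, 0, 0] -> [0, 0, 0]
col 2: [0, 2, 0] -> [0, 0, 2]

Answer: 0 0 0
0 0 0
8 0 2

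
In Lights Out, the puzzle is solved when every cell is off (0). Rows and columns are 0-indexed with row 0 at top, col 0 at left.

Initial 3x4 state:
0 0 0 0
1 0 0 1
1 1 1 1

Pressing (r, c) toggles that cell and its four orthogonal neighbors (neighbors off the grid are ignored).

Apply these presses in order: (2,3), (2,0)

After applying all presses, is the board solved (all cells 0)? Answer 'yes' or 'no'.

After press 1 at (2,3):
0 0 0 0
1 0 0 0
1 1 0 0

After press 2 at (2,0):
0 0 0 0
0 0 0 0
0 0 0 0

Lights still on: 0

Answer: yes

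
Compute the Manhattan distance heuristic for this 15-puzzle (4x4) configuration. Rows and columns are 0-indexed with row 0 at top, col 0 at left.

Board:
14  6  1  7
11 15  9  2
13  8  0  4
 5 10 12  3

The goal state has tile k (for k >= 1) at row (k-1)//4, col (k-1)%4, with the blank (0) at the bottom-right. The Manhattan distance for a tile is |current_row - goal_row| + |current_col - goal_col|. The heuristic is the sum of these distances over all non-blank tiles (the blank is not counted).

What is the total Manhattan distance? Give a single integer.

Answer: 36

Derivation:
Tile 14: at (0,0), goal (3,1), distance |0-3|+|0-1| = 4
Tile 6: at (0,1), goal (1,1), distance |0-1|+|1-1| = 1
Tile 1: at (0,2), goal (0,0), distance |0-0|+|2-0| = 2
Tile 7: at (0,3), goal (1,2), distance |0-1|+|3-2| = 2
Tile 11: at (1,0), goal (2,2), distance |1-2|+|0-2| = 3
Tile 15: at (1,1), goal (3,2), distance |1-3|+|1-2| = 3
Tile 9: at (1,2), goal (2,0), distance |1-2|+|2-0| = 3
Tile 2: at (1,3), goal (0,1), distance |1-0|+|3-1| = 3
Tile 13: at (2,0), goal (3,0), distance |2-3|+|0-0| = 1
Tile 8: at (2,1), goal (1,3), distance |2-1|+|1-3| = 3
Tile 4: at (2,3), goal (0,3), distance |2-0|+|3-3| = 2
Tile 5: at (3,0), goal (1,0), distance |3-1|+|0-0| = 2
Tile 10: at (3,1), goal (2,1), distance |3-2|+|1-1| = 1
Tile 12: at (3,2), goal (2,3), distance |3-2|+|2-3| = 2
Tile 3: at (3,3), goal (0,2), distance |3-0|+|3-2| = 4
Sum: 4 + 1 + 2 + 2 + 3 + 3 + 3 + 3 + 1 + 3 + 2 + 2 + 1 + 2 + 4 = 36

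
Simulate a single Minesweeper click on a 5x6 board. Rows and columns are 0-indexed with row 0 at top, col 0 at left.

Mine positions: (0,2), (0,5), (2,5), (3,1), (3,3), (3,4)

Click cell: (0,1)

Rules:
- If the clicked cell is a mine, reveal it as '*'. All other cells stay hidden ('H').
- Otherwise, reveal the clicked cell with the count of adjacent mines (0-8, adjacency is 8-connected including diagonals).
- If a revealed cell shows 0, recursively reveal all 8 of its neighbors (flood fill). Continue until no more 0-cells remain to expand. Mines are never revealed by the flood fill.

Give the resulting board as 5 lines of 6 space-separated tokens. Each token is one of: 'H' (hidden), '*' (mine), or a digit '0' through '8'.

H 1 H H H H
H H H H H H
H H H H H H
H H H H H H
H H H H H H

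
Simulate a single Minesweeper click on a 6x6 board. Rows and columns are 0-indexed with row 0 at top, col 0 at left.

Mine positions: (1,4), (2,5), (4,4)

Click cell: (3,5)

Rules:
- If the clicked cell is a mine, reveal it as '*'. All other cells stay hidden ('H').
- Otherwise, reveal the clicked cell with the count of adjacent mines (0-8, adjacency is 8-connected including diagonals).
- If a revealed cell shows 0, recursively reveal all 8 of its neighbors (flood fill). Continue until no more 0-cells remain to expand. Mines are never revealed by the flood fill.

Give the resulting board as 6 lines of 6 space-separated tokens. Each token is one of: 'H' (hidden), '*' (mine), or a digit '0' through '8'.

H H H H H H
H H H H H H
H H H H H H
H H H H H 2
H H H H H H
H H H H H H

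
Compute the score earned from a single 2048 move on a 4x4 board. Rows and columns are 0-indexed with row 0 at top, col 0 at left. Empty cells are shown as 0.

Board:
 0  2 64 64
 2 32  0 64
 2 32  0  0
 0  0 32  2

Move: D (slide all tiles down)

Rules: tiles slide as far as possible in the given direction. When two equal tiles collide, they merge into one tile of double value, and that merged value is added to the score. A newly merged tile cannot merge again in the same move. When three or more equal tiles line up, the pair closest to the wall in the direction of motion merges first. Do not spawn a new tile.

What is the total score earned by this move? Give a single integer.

Slide down:
col 0: [0, 2, 2, 0] -> [0, 0, 0, 4]  score +4 (running 4)
col 1: [2, 32, 32, 0] -> [0, 0, 2, 64]  score +64 (running 68)
col 2: [64, 0, 0, 32] -> [0, 0, 64, 32]  score +0 (running 68)
col 3: [64, 64, 0, 2] -> [0, 0, 128, 2]  score +128 (running 196)
Board after move:
  0   0   0   0
  0   0   0   0
  0   2  64 128
  4  64  32   2

Answer: 196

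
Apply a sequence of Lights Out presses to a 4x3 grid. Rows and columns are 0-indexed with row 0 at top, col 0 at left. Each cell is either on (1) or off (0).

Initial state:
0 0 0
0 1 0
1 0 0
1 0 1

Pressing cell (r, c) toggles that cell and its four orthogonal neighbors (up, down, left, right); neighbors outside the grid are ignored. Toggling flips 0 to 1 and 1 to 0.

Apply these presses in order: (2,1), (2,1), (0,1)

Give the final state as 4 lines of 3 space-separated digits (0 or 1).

After press 1 at (2,1):
0 0 0
0 0 0
0 1 1
1 1 1

After press 2 at (2,1):
0 0 0
0 1 0
1 0 0
1 0 1

After press 3 at (0,1):
1 1 1
0 0 0
1 0 0
1 0 1

Answer: 1 1 1
0 0 0
1 0 0
1 0 1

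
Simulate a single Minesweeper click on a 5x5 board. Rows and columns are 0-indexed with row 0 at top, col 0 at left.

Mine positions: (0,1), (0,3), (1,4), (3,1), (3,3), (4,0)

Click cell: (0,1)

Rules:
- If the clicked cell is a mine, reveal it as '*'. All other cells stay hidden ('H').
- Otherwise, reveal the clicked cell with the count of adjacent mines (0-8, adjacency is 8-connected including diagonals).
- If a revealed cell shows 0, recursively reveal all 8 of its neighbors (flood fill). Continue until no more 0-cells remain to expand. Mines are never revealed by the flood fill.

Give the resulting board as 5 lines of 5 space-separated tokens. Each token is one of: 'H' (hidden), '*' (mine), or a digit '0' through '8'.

H * H H H
H H H H H
H H H H H
H H H H H
H H H H H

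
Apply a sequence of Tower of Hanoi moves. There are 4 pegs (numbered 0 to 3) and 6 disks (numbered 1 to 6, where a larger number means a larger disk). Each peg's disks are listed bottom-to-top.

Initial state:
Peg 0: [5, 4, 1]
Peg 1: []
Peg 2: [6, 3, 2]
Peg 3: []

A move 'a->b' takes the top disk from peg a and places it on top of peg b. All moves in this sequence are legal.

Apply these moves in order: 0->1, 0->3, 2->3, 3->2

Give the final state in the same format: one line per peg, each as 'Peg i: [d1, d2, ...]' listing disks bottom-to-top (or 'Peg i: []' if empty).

After move 1 (0->1):
Peg 0: [5, 4]
Peg 1: [1]
Peg 2: [6, 3, 2]
Peg 3: []

After move 2 (0->3):
Peg 0: [5]
Peg 1: [1]
Peg 2: [6, 3, 2]
Peg 3: [4]

After move 3 (2->3):
Peg 0: [5]
Peg 1: [1]
Peg 2: [6, 3]
Peg 3: [4, 2]

After move 4 (3->2):
Peg 0: [5]
Peg 1: [1]
Peg 2: [6, 3, 2]
Peg 3: [4]

Answer: Peg 0: [5]
Peg 1: [1]
Peg 2: [6, 3, 2]
Peg 3: [4]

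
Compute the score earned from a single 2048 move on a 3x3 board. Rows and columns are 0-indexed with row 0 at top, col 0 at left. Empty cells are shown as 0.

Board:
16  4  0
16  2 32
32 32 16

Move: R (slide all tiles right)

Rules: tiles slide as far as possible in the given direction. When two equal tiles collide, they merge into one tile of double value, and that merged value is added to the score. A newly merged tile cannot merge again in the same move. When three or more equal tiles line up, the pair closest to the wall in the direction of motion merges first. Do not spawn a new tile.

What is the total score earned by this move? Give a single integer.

Slide right:
row 0: [16, 4, 0] -> [0, 16, 4]  score +0 (running 0)
row 1: [16, 2, 32] -> [16, 2, 32]  score +0 (running 0)
row 2: [32, 32, 16] -> [0, 64, 16]  score +64 (running 64)
Board after move:
 0 16  4
16  2 32
 0 64 16

Answer: 64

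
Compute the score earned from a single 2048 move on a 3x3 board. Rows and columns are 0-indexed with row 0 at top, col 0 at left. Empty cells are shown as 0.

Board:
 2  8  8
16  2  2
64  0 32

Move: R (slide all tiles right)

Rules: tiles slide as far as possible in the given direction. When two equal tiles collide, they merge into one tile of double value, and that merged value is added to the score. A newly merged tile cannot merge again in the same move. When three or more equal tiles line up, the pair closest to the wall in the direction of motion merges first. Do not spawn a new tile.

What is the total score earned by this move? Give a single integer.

Answer: 20

Derivation:
Slide right:
row 0: [2, 8, 8] -> [0, 2, 16]  score +16 (running 16)
row 1: [16, 2, 2] -> [0, 16, 4]  score +4 (running 20)
row 2: [64, 0, 32] -> [0, 64, 32]  score +0 (running 20)
Board after move:
 0  2 16
 0 16  4
 0 64 32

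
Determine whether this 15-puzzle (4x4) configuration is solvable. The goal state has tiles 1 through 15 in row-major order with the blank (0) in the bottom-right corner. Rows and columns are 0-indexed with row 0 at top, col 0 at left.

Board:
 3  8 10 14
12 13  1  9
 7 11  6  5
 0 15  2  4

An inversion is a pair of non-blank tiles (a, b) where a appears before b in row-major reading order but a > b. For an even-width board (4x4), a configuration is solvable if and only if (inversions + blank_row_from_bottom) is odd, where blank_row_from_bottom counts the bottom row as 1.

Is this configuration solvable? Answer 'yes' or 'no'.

Answer: no

Derivation:
Inversions: 61
Blank is in row 3 (0-indexed from top), which is row 1 counting from the bottom (bottom = 1).
61 + 1 = 62, which is even, so the puzzle is not solvable.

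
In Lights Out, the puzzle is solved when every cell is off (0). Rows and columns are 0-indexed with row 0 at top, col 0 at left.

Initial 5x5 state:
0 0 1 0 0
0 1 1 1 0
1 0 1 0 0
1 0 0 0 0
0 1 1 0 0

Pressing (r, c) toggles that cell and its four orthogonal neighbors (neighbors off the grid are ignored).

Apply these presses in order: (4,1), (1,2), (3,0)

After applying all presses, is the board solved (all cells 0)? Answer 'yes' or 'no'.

Answer: yes

Derivation:
After press 1 at (4,1):
0 0 1 0 0
0 1 1 1 0
1 0 1 0 0
1 1 0 0 0
1 0 0 0 0

After press 2 at (1,2):
0 0 0 0 0
0 0 0 0 0
1 0 0 0 0
1 1 0 0 0
1 0 0 0 0

After press 3 at (3,0):
0 0 0 0 0
0 0 0 0 0
0 0 0 0 0
0 0 0 0 0
0 0 0 0 0

Lights still on: 0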